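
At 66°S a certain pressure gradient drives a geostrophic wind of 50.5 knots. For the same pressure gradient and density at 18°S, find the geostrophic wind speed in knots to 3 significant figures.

With the same pressure gradient and density, V_g ∝ 1/f ∝ 1/sin φ.
V₂ = V₁ · sin φ₁ / sin φ₂ = 50.5 × sin 66° / sin 18°
V₂ = 50.5 × 0.9135/0.3090 = 149 knots

149 knots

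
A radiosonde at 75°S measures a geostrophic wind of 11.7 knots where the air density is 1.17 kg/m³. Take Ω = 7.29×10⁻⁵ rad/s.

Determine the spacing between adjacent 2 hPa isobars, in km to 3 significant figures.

Coriolis parameter at 75°S:
f = 2Ω sin φ = 2 × 7.29×10⁻⁵ × sin 75° = 1.41×10⁻⁴ s⁻¹
Wind speed in SI: 11.7 knots = 6.02 m/s
Geostrophic balance rearranged: |∂P/∂n| = f ρ V_g
|∂P/∂n| = 1.41×10⁻⁴ × 1.17 × 6.02 = 9.92×10⁻⁴ Pa/m
Isobar spacing: Δn = ΔP/|∂P/∂n| = 200 Pa / 9.92×10⁻⁴ Pa/m = 201660 m ≈ 202 km

202 km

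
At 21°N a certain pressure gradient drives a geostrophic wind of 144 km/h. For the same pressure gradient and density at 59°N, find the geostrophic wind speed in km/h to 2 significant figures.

With the same pressure gradient and density, V_g ∝ 1/f ∝ 1/sin φ.
V₂ = V₁ · sin φ₁ / sin φ₂ = 144 × sin 21° / sin 59°
V₂ = 144 × 0.3584/0.8572 = 60 km/h

60 km/h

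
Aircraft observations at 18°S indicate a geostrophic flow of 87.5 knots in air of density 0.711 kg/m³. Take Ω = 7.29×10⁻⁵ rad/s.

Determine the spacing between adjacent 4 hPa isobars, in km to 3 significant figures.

Coriolis parameter at 18°S:
f = 2Ω sin φ = 2 × 7.29×10⁻⁵ × sin 18° = 4.51×10⁻⁵ s⁻¹
Wind speed in SI: 87.5 knots = 45.0 m/s
Geostrophic balance rearranged: |∂P/∂n| = f ρ V_g
|∂P/∂n| = 4.51×10⁻⁵ × 0.711 × 45.0 = 1.44×10⁻³ Pa/m
Isobar spacing: Δn = ΔP/|∂P/∂n| = 400 Pa / 1.44×10⁻³ Pa/m = 277399 m ≈ 277 km

277 km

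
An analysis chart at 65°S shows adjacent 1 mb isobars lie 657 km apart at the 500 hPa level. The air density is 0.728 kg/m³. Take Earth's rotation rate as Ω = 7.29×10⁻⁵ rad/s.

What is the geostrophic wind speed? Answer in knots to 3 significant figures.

3.08 knots

Coriolis parameter at 65°S:
f = 2Ω sin φ = 2 × 7.29×10⁻⁵ × sin 65° = 1.32×10⁻⁴ s⁻¹
Pressure gradient: |∂P/∂n| = 100 Pa / 657000 m = 1.52×10⁻⁴ Pa/m
Geostrophic balance (pressure-gradient force = Coriolis force):
V_g = (1/(fρ)) |∂P/∂n| = 1.52×10⁻⁴ / (1.32×10⁻⁴ × 0.728) = 1.58 m/s
Converting: 1.58 m/s × 1.944 = 3.08 knots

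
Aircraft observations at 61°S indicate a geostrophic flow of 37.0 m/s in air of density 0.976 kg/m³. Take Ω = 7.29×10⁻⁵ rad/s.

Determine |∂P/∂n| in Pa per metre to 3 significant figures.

Coriolis parameter at 61°S:
f = 2Ω sin φ = 2 × 7.29×10⁻⁵ × sin 61° = 1.28×10⁻⁴ s⁻¹
Geostrophic balance rearranged: |∂P/∂n| = f ρ V_g
|∂P/∂n| = 1.28×10⁻⁴ × 0.976 × 37.0 = 4.60×10⁻³ Pa/m

4.60×10⁻³ Pa/m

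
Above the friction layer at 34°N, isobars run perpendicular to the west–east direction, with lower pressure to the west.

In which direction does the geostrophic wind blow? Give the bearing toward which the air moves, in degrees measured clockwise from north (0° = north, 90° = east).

The pressure-gradient force points toward the west (bearing 270°).
Geostrophic balance: in the Northern Hemisphere the Coriolis force deflects motion to the right, so the geostrophic wind blows 90° to the right of the pressure-gradient force (low pressure on the left).
Rotating 270° by 90° clockwise gives 000° — the wind blows toward the north.

000°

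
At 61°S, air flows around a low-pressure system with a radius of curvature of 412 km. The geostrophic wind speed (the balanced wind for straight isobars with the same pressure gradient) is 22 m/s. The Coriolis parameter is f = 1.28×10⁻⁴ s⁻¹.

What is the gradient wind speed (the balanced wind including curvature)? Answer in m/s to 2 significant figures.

Around a low, centrifugal force acts outward with Coriolis, so pressure-gradient force balances both:
(1/ρ)|∂P/∂n| = fV + V²/R  →  V² + fR·V − fR·V_g = 0
With fR = 1.28×10⁻⁴ × 412×10³ m = 52.7 m/s:
V = [−fR + √((fR)² + 4 fR V_g)]/2 = [−52.7 + √(52.7² + 4×52.7×22)]/2 = 16.7 m/s
Subgeostrophic (V < V_g = 22 m/s), as expected around a low.

17 m/s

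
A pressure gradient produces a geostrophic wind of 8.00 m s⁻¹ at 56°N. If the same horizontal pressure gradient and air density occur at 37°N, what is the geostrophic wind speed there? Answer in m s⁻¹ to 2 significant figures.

With the same pressure gradient and density, V_g ∝ 1/f ∝ 1/sin φ.
V₂ = V₁ · sin φ₁ / sin φ₂ = 8.00 × sin 56° / sin 37°
V₂ = 8.00 × 0.8290/0.6018 = 11 m s⁻¹

11 m s⁻¹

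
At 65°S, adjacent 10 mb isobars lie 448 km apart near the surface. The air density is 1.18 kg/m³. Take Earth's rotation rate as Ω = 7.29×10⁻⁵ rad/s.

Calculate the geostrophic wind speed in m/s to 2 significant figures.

14 m/s

Coriolis parameter at 65°S:
f = 2Ω sin φ = 2 × 7.29×10⁻⁵ × sin 65° = 1.32×10⁻⁴ s⁻¹
Pressure gradient: |∂P/∂n| = 1000 Pa / 448000 m = 2.23×10⁻³ Pa/m
Geostrophic balance (pressure-gradient force = Coriolis force):
V_g = (1/(fρ)) |∂P/∂n| = 2.23×10⁻³ / (1.32×10⁻⁴ × 1.18) = 14.3 m/s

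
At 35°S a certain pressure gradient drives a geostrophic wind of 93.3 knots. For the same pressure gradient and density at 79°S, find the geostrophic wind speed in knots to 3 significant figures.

With the same pressure gradient and density, V_g ∝ 1/f ∝ 1/sin φ.
V₂ = V₁ · sin φ₁ / sin φ₂ = 93.3 × sin 35° / sin 79°
V₂ = 93.3 × 0.5736/0.9816 = 54.5 knots

54.5 knots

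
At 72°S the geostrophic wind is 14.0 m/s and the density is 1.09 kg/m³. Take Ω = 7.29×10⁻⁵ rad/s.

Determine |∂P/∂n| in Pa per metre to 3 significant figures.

2.12×10⁻³ Pa/m

Coriolis parameter at 72°S:
f = 2Ω sin φ = 2 × 7.29×10⁻⁵ × sin 72° = 1.39×10⁻⁴ s⁻¹
Geostrophic balance rearranged: |∂P/∂n| = f ρ V_g
|∂P/∂n| = 1.39×10⁻⁴ × 1.09 × 14.0 = 2.12×10⁻³ Pa/m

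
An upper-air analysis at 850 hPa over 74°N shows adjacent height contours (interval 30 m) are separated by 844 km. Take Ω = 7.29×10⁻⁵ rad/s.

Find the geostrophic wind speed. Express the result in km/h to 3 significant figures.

Coriolis parameter at 74°N:
f = 2Ω sin φ = 2 × 7.29×10⁻⁵ × sin 74° = 1.40×10⁻⁴ s⁻¹
Height gradient: |∂Z/∂n| = 30 m / 844000 m = 3.55×10⁻⁵
On a pressure surface, geostrophic balance gives V_g = (g/f)|∂Z/∂n|:
V_g = 9.81 × 3.55×10⁻⁵ / 1.40×10⁻⁴ = 2.49 m/s
Converting: 2.49 m/s × 3.6 = 8.96 km/h

8.96 km/h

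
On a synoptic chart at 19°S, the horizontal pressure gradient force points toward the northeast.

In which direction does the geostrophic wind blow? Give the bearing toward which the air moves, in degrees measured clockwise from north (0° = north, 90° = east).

The pressure-gradient force points toward the northeast (bearing 045°).
Geostrophic balance: in the Southern Hemisphere the Coriolis force deflects motion to the left, so the geostrophic wind blows 90° to the left of the pressure-gradient force (low pressure on the right).
Rotating 045° by 90° counterclockwise gives 315° — the wind blows toward the northwest.

315°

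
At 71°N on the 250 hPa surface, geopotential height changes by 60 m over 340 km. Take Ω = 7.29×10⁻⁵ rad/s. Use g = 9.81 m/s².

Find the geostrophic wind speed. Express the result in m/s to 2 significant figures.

13 m/s

Coriolis parameter at 71°N:
f = 2Ω sin φ = 2 × 7.29×10⁻⁵ × sin 71° = 1.38×10⁻⁴ s⁻¹
Height gradient: |∂Z/∂n| = 60 m / 340000 m = 1.76×10⁻⁴
On a pressure surface, geostrophic balance gives V_g = (g/f)|∂Z/∂n|:
V_g = 9.81 × 1.76×10⁻⁴ / 1.38×10⁻⁴ = 12.6 m/s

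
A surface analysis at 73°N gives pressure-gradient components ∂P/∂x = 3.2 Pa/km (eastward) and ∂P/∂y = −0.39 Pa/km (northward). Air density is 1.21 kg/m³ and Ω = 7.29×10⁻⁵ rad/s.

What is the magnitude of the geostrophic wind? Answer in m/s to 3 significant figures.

Coriolis parameter at 73°N:
f = 2Ω sin φ = 2 × 7.29×10⁻⁵ × sin 73° = 1.39×10⁻⁴ s⁻¹
Component geostrophic relations (x east, y north):
u_g = −(1/(fρ)) ∂P/∂y,  v_g = (1/(fρ)) ∂P/∂x
u_g = −(−0.39×10⁻³)/(1.39×10⁻⁴ × 1.21) = 2.31 m/s;  v_g = (3.2×10⁻³)/(1.39×10⁻⁴ × 1.21) = 19.0 m/s
|V_g| = √(u_g² + v_g²) = 19.1 m/s

19.1 m/s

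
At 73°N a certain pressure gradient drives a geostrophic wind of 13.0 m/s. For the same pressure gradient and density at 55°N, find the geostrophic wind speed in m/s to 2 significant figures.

15 m/s

With the same pressure gradient and density, V_g ∝ 1/f ∝ 1/sin φ.
V₂ = V₁ · sin φ₁ / sin φ₂ = 13.0 × sin 73° / sin 55°
V₂ = 13.0 × 0.9563/0.8192 = 15 m/s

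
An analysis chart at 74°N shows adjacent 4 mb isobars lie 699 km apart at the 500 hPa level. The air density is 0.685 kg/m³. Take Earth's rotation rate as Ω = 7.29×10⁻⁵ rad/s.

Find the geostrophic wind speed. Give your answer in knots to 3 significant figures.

Coriolis parameter at 74°N:
f = 2Ω sin φ = 2 × 7.29×10⁻⁵ × sin 74° = 1.40×10⁻⁴ s⁻¹
Pressure gradient: |∂P/∂n| = 400 Pa / 699000 m = 5.72×10⁻⁴ Pa/m
Geostrophic balance (pressure-gradient force = Coriolis force):
V_g = (1/(fρ)) |∂P/∂n| = 5.72×10⁻⁴ / (1.40×10⁻⁴ × 0.685) = 5.96 m/s
Converting: 5.96 m/s × 1.944 = 11.6 knots

11.6 knots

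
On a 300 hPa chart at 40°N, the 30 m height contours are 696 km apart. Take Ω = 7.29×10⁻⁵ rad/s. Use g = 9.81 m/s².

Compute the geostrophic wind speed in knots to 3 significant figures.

8.77 knots

Coriolis parameter at 40°N:
f = 2Ω sin φ = 2 × 7.29×10⁻⁵ × sin 40° = 9.37×10⁻⁵ s⁻¹
Height gradient: |∂Z/∂n| = 30 m / 696000 m = 4.31×10⁻⁵
On a pressure surface, geostrophic balance gives V_g = (g/f)|∂Z/∂n|:
V_g = 9.81 × 4.31×10⁻⁵ / 9.37×10⁻⁵ = 4.51 m/s
Converting: 4.51 m/s × 1.944 = 8.77 knots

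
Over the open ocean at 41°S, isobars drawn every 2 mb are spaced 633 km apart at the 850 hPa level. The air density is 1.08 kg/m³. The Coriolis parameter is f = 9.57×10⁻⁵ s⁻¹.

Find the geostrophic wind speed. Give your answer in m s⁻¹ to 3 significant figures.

3.06 m s⁻¹

Pressure gradient: |∂P/∂n| = 200 Pa / 633000 m = 3.16×10⁻⁴ Pa/m
Geostrophic balance (pressure-gradient force = Coriolis force):
V_g = (1/(fρ)) |∂P/∂n| = 3.16×10⁻⁴ / (9.57×10⁻⁵ × 1.08) = 3.06 m/s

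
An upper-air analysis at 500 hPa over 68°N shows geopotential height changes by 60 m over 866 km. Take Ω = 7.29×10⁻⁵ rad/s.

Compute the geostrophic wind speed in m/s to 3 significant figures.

Coriolis parameter at 68°N:
f = 2Ω sin φ = 2 × 7.29×10⁻⁵ × sin 68° = 1.35×10⁻⁴ s⁻¹
Height gradient: |∂Z/∂n| = 60 m / 866000 m = 6.93×10⁻⁵
On a pressure surface, geostrophic balance gives V_g = (g/f)|∂Z/∂n|:
V_g = 9.81 × 6.93×10⁻⁵ / 1.35×10⁻⁴ = 5.03 m/s

5.03 m/s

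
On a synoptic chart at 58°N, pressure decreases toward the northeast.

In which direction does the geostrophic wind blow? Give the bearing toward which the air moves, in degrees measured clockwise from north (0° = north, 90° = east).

135°

The pressure-gradient force points toward the northeast (bearing 045°).
Geostrophic balance: in the Northern Hemisphere the Coriolis force deflects motion to the right, so the geostrophic wind blows 90° to the right of the pressure-gradient force (low pressure on the left).
Rotating 045° by 90° clockwise gives 135° — the wind blows toward the southeast.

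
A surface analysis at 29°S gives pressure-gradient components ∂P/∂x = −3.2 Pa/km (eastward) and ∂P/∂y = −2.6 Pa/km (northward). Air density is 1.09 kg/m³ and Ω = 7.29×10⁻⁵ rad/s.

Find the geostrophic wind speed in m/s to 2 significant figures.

Coriolis parameter at 29°S:
f = 2Ω sin φ = 2 × 7.29×10⁻⁵ × sin 29° = 7.07×10⁻⁵ s⁻¹
In the Southern Hemisphere f is negative: f = −7.07×10⁻⁵ s⁻¹.
Component geostrophic relations (x east, y north):
u_g = −(1/(fρ)) ∂P/∂y,  v_g = (1/(fρ)) ∂P/∂x
u_g = −(−2.6×10⁻³)/(−7.07×10⁻⁵ × 1.09) = −33.7 m/s;  v_g = (−3.2×10⁻³)/(−7.07×10⁻⁵ × 1.09) = 41.5 m/s
|V_g| = √(u_g² + v_g²) = 53.5 m/s

54 m/s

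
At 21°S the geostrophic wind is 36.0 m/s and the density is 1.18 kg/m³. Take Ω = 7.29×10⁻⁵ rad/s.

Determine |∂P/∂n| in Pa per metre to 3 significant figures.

Coriolis parameter at 21°S:
f = 2Ω sin φ = 2 × 7.29×10⁻⁵ × sin 21° = 5.23×10⁻⁵ s⁻¹
Geostrophic balance rearranged: |∂P/∂n| = f ρ V_g
|∂P/∂n| = 5.23×10⁻⁵ × 1.18 × 36.0 = 2.22×10⁻³ Pa/m

2.22×10⁻³ Pa/m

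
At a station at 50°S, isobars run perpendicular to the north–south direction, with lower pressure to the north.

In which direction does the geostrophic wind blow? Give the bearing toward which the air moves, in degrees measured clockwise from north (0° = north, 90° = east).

270°

The pressure-gradient force points toward the north (bearing 000°).
Geostrophic balance: in the Southern Hemisphere the Coriolis force deflects motion to the left, so the geostrophic wind blows 90° to the left of the pressure-gradient force (low pressure on the right).
Rotating 000° by 90° counterclockwise gives 270° — the wind blows toward the west.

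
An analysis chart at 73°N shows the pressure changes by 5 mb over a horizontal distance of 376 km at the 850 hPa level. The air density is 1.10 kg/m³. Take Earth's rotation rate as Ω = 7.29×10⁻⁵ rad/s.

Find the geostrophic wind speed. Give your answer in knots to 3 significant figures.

Coriolis parameter at 73°N:
f = 2Ω sin φ = 2 × 7.29×10⁻⁵ × sin 73° = 1.39×10⁻⁴ s⁻¹
Pressure gradient: |∂P/∂n| = 500 Pa / 376000 m = 1.33×10⁻³ Pa/m
Geostrophic balance (pressure-gradient force = Coriolis force):
V_g = (1/(fρ)) |∂P/∂n| = 1.33×10⁻³ / (1.39×10⁻⁴ × 1.10) = 8.67 m/s
Converting: 8.67 m/s × 1.944 = 16.9 knots

16.9 knots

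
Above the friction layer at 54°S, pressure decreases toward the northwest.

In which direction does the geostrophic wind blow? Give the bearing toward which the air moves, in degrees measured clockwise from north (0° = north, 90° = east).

225°

The pressure-gradient force points toward the northwest (bearing 315°).
Geostrophic balance: in the Southern Hemisphere the Coriolis force deflects motion to the left, so the geostrophic wind blows 90° to the left of the pressure-gradient force (low pressure on the right).
Rotating 315° by 90° counterclockwise gives 225° — the wind blows toward the southwest.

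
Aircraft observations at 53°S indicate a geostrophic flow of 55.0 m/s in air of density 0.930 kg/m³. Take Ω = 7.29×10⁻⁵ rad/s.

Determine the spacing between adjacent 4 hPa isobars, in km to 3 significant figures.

Coriolis parameter at 53°S:
f = 2Ω sin φ = 2 × 7.29×10⁻⁵ × sin 53° = 1.16×10⁻⁴ s⁻¹
Geostrophic balance rearranged: |∂P/∂n| = f ρ V_g
|∂P/∂n| = 1.16×10⁻⁴ × 0.930 × 55.0 = 5.96×10⁻³ Pa/m
Isobar spacing: Δn = ΔP/|∂P/∂n| = 400 Pa / 5.96×10⁻³ Pa/m = 67160 m ≈ 67.2 km

67.2 km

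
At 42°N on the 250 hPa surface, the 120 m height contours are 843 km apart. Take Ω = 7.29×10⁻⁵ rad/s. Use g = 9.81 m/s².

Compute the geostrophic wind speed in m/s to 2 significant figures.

14 m/s

Coriolis parameter at 42°N:
f = 2Ω sin φ = 2 × 7.29×10⁻⁵ × sin 42° = 9.76×10⁻⁵ s⁻¹
Height gradient: |∂Z/∂n| = 120 m / 843000 m = 1.42×10⁻⁴
On a pressure surface, geostrophic balance gives V_g = (g/f)|∂Z/∂n|:
V_g = 9.81 × 1.42×10⁻⁴ / 9.76×10⁻⁵ = 14.3 m/s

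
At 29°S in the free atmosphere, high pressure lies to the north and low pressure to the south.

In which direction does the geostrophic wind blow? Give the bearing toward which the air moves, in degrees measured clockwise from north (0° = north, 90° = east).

The pressure-gradient force points toward the south (bearing 180°).
Geostrophic balance: in the Southern Hemisphere the Coriolis force deflects motion to the left, so the geostrophic wind blows 90° to the left of the pressure-gradient force (low pressure on the right).
Rotating 180° by 90° counterclockwise gives 090° — the wind blows toward the east.

090°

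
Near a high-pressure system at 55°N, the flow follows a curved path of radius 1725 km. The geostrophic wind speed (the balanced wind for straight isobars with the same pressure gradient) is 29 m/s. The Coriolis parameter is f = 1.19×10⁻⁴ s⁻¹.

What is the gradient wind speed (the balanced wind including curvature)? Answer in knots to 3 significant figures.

67.9 knots

Around a high, pressure-gradient force acts outward with centrifugal, so Coriolis balances both:
fV = (1/ρ)|∂P/∂n| + V²/R  →  V² − fR·V + fR·V_g = 0
With fR = 1.19×10⁻⁴ × 1725×10³ m = 205 m/s:
V = [fR − √((fR)² − 4 fR V_g)]/2 = [205 − √(205² − 4×205×29)]/2 = 35 m/s
Supergeostrophic (V > V_g = 29 m/s), as expected around a high.
Converting: 35 m/s × 1.944 = 67.9 knots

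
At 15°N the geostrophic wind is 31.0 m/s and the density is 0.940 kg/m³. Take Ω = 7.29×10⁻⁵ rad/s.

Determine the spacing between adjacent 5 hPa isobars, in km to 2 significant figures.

Coriolis parameter at 15°N:
f = 2Ω sin φ = 2 × 7.29×10⁻⁵ × sin 15° = 3.77×10⁻⁵ s⁻¹
Geostrophic balance rearranged: |∂P/∂n| = f ρ V_g
|∂P/∂n| = 3.77×10⁻⁵ × 0.940 × 31.0 = 1.10×10⁻³ Pa/m
Isobar spacing: Δn = ΔP/|∂P/∂n| = 500 Pa / 1.10×10⁻³ Pa/m = 454702 m ≈ 450 km

450 km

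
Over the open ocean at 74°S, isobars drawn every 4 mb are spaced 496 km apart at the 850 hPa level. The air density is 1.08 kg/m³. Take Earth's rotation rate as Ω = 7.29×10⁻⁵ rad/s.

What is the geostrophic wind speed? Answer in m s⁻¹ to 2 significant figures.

Coriolis parameter at 74°S:
f = 2Ω sin φ = 2 × 7.29×10⁻⁵ × sin 74° = 1.40×10⁻⁴ s⁻¹
Pressure gradient: |∂P/∂n| = 400 Pa / 496000 m = 8.06×10⁻⁴ Pa/m
Geostrophic balance (pressure-gradient force = Coriolis force):
V_g = (1/(fρ)) |∂P/∂n| = 8.06×10⁻⁴ / (1.40×10⁻⁴ × 1.08) = 5.33 m/s

5.3 m s⁻¹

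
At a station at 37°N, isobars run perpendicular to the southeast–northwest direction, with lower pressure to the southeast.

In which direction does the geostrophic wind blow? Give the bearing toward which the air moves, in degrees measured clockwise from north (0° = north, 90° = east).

225°

The pressure-gradient force points toward the southeast (bearing 135°).
Geostrophic balance: in the Northern Hemisphere the Coriolis force deflects motion to the right, so the geostrophic wind blows 90° to the right of the pressure-gradient force (low pressure on the left).
Rotating 135° by 90° clockwise gives 225° — the wind blows toward the southwest.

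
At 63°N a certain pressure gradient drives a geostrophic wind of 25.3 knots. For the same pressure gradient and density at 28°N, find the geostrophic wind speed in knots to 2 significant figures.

With the same pressure gradient and density, V_g ∝ 1/f ∝ 1/sin φ.
V₂ = V₁ · sin φ₁ / sin φ₂ = 25.3 × sin 63° / sin 28°
V₂ = 25.3 × 0.8910/0.4695 = 48 knots

48 knots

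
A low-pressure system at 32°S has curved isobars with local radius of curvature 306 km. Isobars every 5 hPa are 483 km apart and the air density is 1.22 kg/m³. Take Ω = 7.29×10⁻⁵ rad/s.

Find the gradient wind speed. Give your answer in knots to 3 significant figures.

15.9 knots

Coriolis parameter at 32°S:
f = 2Ω sin φ = 2 × 7.29×10⁻⁵ × sin 32° = 7.73×10⁻⁵ s⁻¹
Pressure gradient: |∂P/∂n| = 500 Pa / 483000 m = 1.04×10⁻³ Pa/m
Geostrophic speed: V_g = |∂P/∂n|/(fρ) = 1.04×10⁻³/(7.73×10⁻⁵ × 1.22) = 11.0 m/s
Around a low, centrifugal force acts outward with Coriolis, so pressure-gradient force balances both:
(1/ρ)|∂P/∂n| = fV + V²/R  →  V² + fR·V − fR·V_g = 0
With fR = 7.73×10⁻⁵ × 306×10³ m = 23.6 m/s:
V = [−fR + √((fR)² + 4 fR V_g)]/2 = [−23.6 + √(23.6² + 4×23.6×11)]/2 = 8.16 m/s
Subgeostrophic (V < V_g = 11 m/s), as expected around a low.
Converting: 8.16 m/s × 1.944 = 15.9 knots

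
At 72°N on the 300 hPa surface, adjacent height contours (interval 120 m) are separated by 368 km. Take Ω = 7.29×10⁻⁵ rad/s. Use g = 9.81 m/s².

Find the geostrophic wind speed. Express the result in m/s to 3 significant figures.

Coriolis parameter at 72°N:
f = 2Ω sin φ = 2 × 7.29×10⁻⁵ × sin 72° = 1.39×10⁻⁴ s⁻¹
Height gradient: |∂Z/∂n| = 120 m / 368000 m = 3.26×10⁻⁴
On a pressure surface, geostrophic balance gives V_g = (g/f)|∂Z/∂n|:
V_g = 9.81 × 3.26×10⁻⁴ / 1.39×10⁻⁴ = 23.1 m/s

23.1 m/s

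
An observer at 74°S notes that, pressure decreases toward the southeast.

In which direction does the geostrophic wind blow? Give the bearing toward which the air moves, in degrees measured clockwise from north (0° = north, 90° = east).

045°

The pressure-gradient force points toward the southeast (bearing 135°).
Geostrophic balance: in the Southern Hemisphere the Coriolis force deflects motion to the left, so the geostrophic wind blows 90° to the left of the pressure-gradient force (low pressure on the right).
Rotating 135° by 90° counterclockwise gives 045° — the wind blows toward the northeast.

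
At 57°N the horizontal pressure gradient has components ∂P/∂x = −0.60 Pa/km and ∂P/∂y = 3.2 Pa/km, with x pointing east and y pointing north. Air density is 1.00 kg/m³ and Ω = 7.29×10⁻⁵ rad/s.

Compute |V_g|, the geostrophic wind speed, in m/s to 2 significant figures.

27 m/s

Coriolis parameter at 57°N:
f = 2Ω sin φ = 2 × 7.29×10⁻⁵ × sin 57° = 1.22×10⁻⁴ s⁻¹
Component geostrophic relations (x east, y north):
u_g = −(1/(fρ)) ∂P/∂y,  v_g = (1/(fρ)) ∂P/∂x
u_g = −(3.2×10⁻³)/(1.22×10⁻⁴ × 1.00) = −26.2 m/s;  v_g = (−0.60×10⁻³)/(1.22×10⁻⁴ × 1.00) = −4.91 m/s
|V_g| = √(u_g² + v_g²) = 26.6 m/s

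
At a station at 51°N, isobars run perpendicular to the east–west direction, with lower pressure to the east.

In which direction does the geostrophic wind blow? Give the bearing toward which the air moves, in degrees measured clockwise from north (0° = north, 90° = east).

The pressure-gradient force points toward the east (bearing 090°).
Geostrophic balance: in the Northern Hemisphere the Coriolis force deflects motion to the right, so the geostrophic wind blows 90° to the right of the pressure-gradient force (low pressure on the left).
Rotating 090° by 90° clockwise gives 180° — the wind blows toward the south.

180°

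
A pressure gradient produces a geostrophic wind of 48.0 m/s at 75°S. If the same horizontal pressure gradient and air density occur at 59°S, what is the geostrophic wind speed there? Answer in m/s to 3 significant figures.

54.1 m/s

With the same pressure gradient and density, V_g ∝ 1/f ∝ 1/sin φ.
V₂ = V₁ · sin φ₁ / sin φ₂ = 48.0 × sin 75° / sin 59°
V₂ = 48.0 × 0.9659/0.8572 = 54.1 m/s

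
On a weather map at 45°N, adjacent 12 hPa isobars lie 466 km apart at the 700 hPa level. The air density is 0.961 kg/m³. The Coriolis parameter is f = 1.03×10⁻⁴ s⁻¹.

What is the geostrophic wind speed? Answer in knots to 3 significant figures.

Pressure gradient: |∂P/∂n| = 1200 Pa / 466000 m = 2.58×10⁻³ Pa/m
Geostrophic balance (pressure-gradient force = Coriolis force):
V_g = (1/(fρ)) |∂P/∂n| = 2.58×10⁻³ / (1.03×10⁻⁴ × 0.961) = 26.0 m/s
Converting: 26.0 m/s × 1.944 = 50.6 knots

50.6 knots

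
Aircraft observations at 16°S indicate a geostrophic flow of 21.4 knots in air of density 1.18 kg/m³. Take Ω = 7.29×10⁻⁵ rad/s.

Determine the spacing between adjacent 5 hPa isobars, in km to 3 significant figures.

958 km

Coriolis parameter at 16°S:
f = 2Ω sin φ = 2 × 7.29×10⁻⁵ × sin 16° = 4.02×10⁻⁵ s⁻¹
Wind speed in SI: 21.4 knots = 11.0 m/s
Geostrophic balance rearranged: |∂P/∂n| = f ρ V_g
|∂P/∂n| = 4.02×10⁻⁵ × 1.18 × 11.0 = 5.22×10⁻⁴ Pa/m
Isobar spacing: Δn = ΔP/|∂P/∂n| = 500 Pa / 5.22×10⁻⁴ Pa/m = 957724 m ≈ 958 km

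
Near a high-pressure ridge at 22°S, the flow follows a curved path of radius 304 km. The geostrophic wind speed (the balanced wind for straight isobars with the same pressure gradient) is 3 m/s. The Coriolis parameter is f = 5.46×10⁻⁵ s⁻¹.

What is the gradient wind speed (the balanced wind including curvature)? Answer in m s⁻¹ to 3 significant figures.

Around a high, pressure-gradient force acts outward with centrifugal, so Coriolis balances both:
fV = (1/ρ)|∂P/∂n| + V²/R  →  V² − fR·V + fR·V_g = 0
With fR = 5.46×10⁻⁵ × 304×10³ m = 16.6 m/s:
V = [fR − √((fR)² − 4 fR V_g)]/2 = [16.6 − √(16.6² − 4×16.6×3)]/2 = 3.93 m/s
Supergeostrophic (V > V_g = 3 m/s), as expected around a high.

3.93 m s⁻¹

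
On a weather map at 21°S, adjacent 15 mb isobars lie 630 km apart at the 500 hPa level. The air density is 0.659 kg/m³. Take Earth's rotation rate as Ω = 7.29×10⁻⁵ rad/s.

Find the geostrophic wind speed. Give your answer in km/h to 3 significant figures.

Coriolis parameter at 21°S:
f = 2Ω sin φ = 2 × 7.29×10⁻⁵ × sin 21° = 5.23×10⁻⁵ s⁻¹
Pressure gradient: |∂P/∂n| = 1500 Pa / 630000 m = 2.38×10⁻³ Pa/m
Geostrophic balance (pressure-gradient force = Coriolis force):
V_g = (1/(fρ)) |∂P/∂n| = 2.38×10⁻³ / (5.23×10⁻⁵ × 0.659) = 69.1 m/s
Converting: 69.1 m/s × 3.6 = 249 km/h

249 km/h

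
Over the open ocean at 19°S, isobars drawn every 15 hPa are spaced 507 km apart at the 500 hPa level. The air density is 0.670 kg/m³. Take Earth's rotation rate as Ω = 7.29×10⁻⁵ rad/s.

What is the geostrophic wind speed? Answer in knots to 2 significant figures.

Coriolis parameter at 19°S:
f = 2Ω sin φ = 2 × 7.29×10⁻⁵ × sin 19° = 4.75×10⁻⁵ s⁻¹
Pressure gradient: |∂P/∂n| = 1500 Pa / 507000 m = 2.96×10⁻³ Pa/m
Geostrophic balance (pressure-gradient force = Coriolis force):
V_g = (1/(fρ)) |∂P/∂n| = 2.96×10⁻³ / (4.75×10⁻⁵ × 0.670) = 93.0 m/s
Converting: 93.0 m/s × 1.944 = 180 knots

180 knots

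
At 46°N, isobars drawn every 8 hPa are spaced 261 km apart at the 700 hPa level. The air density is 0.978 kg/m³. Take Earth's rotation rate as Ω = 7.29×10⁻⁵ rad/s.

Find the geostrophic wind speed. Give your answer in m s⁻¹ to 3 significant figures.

Coriolis parameter at 46°N:
f = 2Ω sin φ = 2 × 7.29×10⁻⁵ × sin 46° = 1.05×10⁻⁴ s⁻¹
Pressure gradient: |∂P/∂n| = 800 Pa / 261000 m = 3.07×10⁻³ Pa/m
Geostrophic balance (pressure-gradient force = Coriolis force):
V_g = (1/(fρ)) |∂P/∂n| = 3.07×10⁻³ / (1.05×10⁻⁴ × 0.978) = 29.9 m/s

29.9 m s⁻¹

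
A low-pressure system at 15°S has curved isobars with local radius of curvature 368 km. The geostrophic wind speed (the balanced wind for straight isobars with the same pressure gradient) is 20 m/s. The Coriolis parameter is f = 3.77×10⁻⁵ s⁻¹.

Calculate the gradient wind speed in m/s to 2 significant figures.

11 m/s

Around a low, centrifugal force acts outward with Coriolis, so pressure-gradient force balances both:
(1/ρ)|∂P/∂n| = fV + V²/R  →  V² + fR·V − fR·V_g = 0
With fR = 3.77×10⁻⁵ × 368×10³ m = 13.9 m/s:
V = [−fR + √((fR)² + 4 fR V_g)]/2 = [−13.9 + √(13.9² + 4×13.9×20)]/2 = 11.1 m/s
Subgeostrophic (V < V_g = 20 m/s), as expected around a low.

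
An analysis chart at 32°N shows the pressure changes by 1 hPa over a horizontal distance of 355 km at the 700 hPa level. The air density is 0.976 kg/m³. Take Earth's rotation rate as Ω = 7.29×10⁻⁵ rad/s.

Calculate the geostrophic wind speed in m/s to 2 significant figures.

3.7 m/s

Coriolis parameter at 32°N:
f = 2Ω sin φ = 2 × 7.29×10⁻⁵ × sin 32° = 7.73×10⁻⁵ s⁻¹
Pressure gradient: |∂P/∂n| = 100 Pa / 355000 m = 2.82×10⁻⁴ Pa/m
Geostrophic balance (pressure-gradient force = Coriolis force):
V_g = (1/(fρ)) |∂P/∂n| = 2.82×10⁻⁴ / (7.73×10⁻⁵ × 0.976) = 3.74 m/s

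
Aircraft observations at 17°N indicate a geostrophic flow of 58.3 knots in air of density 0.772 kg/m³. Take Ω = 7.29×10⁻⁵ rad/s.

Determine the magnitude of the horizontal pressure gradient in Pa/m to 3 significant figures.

9.87×10⁻⁴ Pa/m

Coriolis parameter at 17°N:
f = 2Ω sin φ = 2 × 7.29×10⁻⁵ × sin 17° = 4.26×10⁻⁵ s⁻¹
Wind speed in SI: 58.3 knots = 30.0 m/s
Geostrophic balance rearranged: |∂P/∂n| = f ρ V_g
|∂P/∂n| = 4.26×10⁻⁵ × 0.772 × 30.0 = 9.87×10⁻⁴ Pa/m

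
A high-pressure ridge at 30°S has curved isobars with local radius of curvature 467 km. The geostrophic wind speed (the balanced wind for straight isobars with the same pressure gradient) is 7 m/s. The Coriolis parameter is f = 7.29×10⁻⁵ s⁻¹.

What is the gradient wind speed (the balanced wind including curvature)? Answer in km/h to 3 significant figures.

35.5 km/h

Around a high, pressure-gradient force acts outward with centrifugal, so Coriolis balances both:
fV = (1/ρ)|∂P/∂n| + V²/R  →  V² − fR·V + fR·V_g = 0
With fR = 7.29×10⁻⁵ × 467×10³ m = 34.0 m/s:
V = [fR − √((fR)² − 4 fR V_g)]/2 = [34.0 − √(34.0² − 4×34.0×7)]/2 = 9.85 m/s
Supergeostrophic (V > V_g = 7 m/s), as expected around a high.
Converting: 9.85 m/s × 3.6 = 35.5 km/h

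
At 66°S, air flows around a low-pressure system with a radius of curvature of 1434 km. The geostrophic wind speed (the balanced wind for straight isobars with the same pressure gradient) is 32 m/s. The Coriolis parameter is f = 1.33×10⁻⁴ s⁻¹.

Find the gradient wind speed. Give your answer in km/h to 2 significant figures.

100 km/h

Around a low, centrifugal force acts outward with Coriolis, so pressure-gradient force balances both:
(1/ρ)|∂P/∂n| = fV + V²/R  →  V² + fR·V − fR·V_g = 0
With fR = 1.33×10⁻⁴ × 1434×10³ m = 191 m/s:
V = [−fR + √((fR)² + 4 fR V_g)]/2 = [−191 + √(191² + 4×191×32)]/2 = 27.9 m/s
Subgeostrophic (V < V_g = 32 m/s), as expected around a low.
Converting: 27.9 m/s × 3.6 = 100 km/h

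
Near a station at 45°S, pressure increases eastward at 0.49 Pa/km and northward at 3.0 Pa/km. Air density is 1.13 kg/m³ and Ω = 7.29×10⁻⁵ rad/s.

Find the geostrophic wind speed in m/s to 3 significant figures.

26.1 m/s

Coriolis parameter at 45°S:
f = 2Ω sin φ = 2 × 7.29×10⁻⁵ × sin 45° = 1.03×10⁻⁴ s⁻¹
In the Southern Hemisphere f is negative: f = −1.03×10⁻⁴ s⁻¹.
Component geostrophic relations (x east, y north):
u_g = −(1/(fρ)) ∂P/∂y,  v_g = (1/(fρ)) ∂P/∂x
u_g = −(3.0×10⁻³)/(−1.03×10⁻⁴ × 1.13) = 25.8 m/s;  v_g = (0.49×10⁻³)/(−1.03×10⁻⁴ × 1.13) = −4.21 m/s
|V_g| = √(u_g² + v_g²) = 26.1 m/s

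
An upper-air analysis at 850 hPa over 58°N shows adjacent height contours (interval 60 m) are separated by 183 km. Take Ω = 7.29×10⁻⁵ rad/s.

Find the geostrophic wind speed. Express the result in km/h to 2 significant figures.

Coriolis parameter at 58°N:
f = 2Ω sin φ = 2 × 7.29×10⁻⁵ × sin 58° = 1.24×10⁻⁴ s⁻¹
Height gradient: |∂Z/∂n| = 60 m / 183000 m = 3.28×10⁻⁴
On a pressure surface, geostrophic balance gives V_g = (g/f)|∂Z/∂n|:
V_g = 9.81 × 3.28×10⁻⁴ / 1.24×10⁻⁴ = 26.0 m/s
Converting: 26.0 m/s × 3.6 = 94 km/h

94 km/h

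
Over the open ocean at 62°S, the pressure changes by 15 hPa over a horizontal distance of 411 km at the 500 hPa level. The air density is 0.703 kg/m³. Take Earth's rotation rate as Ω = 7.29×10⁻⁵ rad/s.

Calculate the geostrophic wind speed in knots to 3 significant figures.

Coriolis parameter at 62°S:
f = 2Ω sin φ = 2 × 7.29×10⁻⁵ × sin 62° = 1.29×10⁻⁴ s⁻¹
Pressure gradient: |∂P/∂n| = 1500 Pa / 411000 m = 3.65×10⁻³ Pa/m
Geostrophic balance (pressure-gradient force = Coriolis force):
V_g = (1/(fρ)) |∂P/∂n| = 3.65×10⁻³ / (1.29×10⁻⁴ × 0.703) = 40.3 m/s
Converting: 40.3 m/s × 1.944 = 78.4 knots

78.4 knots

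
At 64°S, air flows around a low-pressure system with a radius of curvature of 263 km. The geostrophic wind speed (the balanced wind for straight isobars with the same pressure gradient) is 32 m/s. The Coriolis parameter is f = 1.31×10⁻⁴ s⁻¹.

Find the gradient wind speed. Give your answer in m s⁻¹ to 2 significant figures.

Around a low, centrifugal force acts outward with Coriolis, so pressure-gradient force balances both:
(1/ρ)|∂P/∂n| = fV + V²/R  →  V² + fR·V − fR·V_g = 0
With fR = 1.31×10⁻⁴ × 263×10³ m = 34.5 m/s:
V = [−fR + √((fR)² + 4 fR V_g)]/2 = [−34.5 + √(34.5² + 4×34.5×32)]/2 = 20.2 m/s
Subgeostrophic (V < V_g = 32 m/s), as expected around a low.

20 m s⁻¹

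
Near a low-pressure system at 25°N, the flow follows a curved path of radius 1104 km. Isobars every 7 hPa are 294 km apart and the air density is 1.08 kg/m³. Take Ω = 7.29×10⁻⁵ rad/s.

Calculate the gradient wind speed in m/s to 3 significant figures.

25.9 m/s

Coriolis parameter at 25°N:
f = 2Ω sin φ = 2 × 7.29×10⁻⁵ × sin 25° = 6.16×10⁻⁵ s⁻¹
Pressure gradient: |∂P/∂n| = 700 Pa / 294000 m = 2.38×10⁻³ Pa/m
Geostrophic speed: V_g = |∂P/∂n|/(fρ) = 2.38×10⁻³/(6.16×10⁻⁵ × 1.08) = 35.8 m/s
Around a low, centrifugal force acts outward with Coriolis, so pressure-gradient force balances both:
(1/ρ)|∂P/∂n| = fV + V²/R  →  V² + fR·V − fR·V_g = 0
With fR = 6.16×10⁻⁵ × 1104×10³ m = 68.0 m/s:
V = [−fR + √((fR)² + 4 fR V_g)]/2 = [−68.0 + √(68.0² + 4×68.0×35.8)]/2 = 25.9 m/s
Subgeostrophic (V < V_g = 35.8 m/s), as expected around a low.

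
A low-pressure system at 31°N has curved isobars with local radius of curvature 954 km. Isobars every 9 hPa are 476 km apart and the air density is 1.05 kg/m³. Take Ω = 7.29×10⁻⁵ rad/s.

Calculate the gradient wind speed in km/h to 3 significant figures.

Coriolis parameter at 31°N:
f = 2Ω sin φ = 2 × 7.29×10⁻⁵ × sin 31° = 7.51×10⁻⁵ s⁻¹
Pressure gradient: |∂P/∂n| = 900 Pa / 476000 m = 1.89×10⁻³ Pa/m
Geostrophic speed: V_g = |∂P/∂n|/(fρ) = 1.89×10⁻³/(7.51×10⁻⁵ × 1.05) = 24.0 m/s
Around a low, centrifugal force acts outward with Coriolis, so pressure-gradient force balances both:
(1/ρ)|∂P/∂n| = fV + V²/R  →  V² + fR·V − fR·V_g = 0
With fR = 7.51×10⁻⁵ × 954×10³ m = 71.6 m/s:
V = [−fR + √((fR)² + 4 fR V_g)]/2 = [−71.6 + √(71.6² + 4×71.6×24)]/2 = 19 m/s
Subgeostrophic (V < V_g = 24 m/s), as expected around a low.
Converting: 19 m/s × 3.6 = 68.3 km/h

68.3 km/h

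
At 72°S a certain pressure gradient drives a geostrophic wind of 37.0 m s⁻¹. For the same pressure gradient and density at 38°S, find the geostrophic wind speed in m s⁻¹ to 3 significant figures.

57.2 m s⁻¹

With the same pressure gradient and density, V_g ∝ 1/f ∝ 1/sin φ.
V₂ = V₁ · sin φ₁ / sin φ₂ = 37.0 × sin 72° / sin 38°
V₂ = 37.0 × 0.9511/0.6157 = 57.2 m s⁻¹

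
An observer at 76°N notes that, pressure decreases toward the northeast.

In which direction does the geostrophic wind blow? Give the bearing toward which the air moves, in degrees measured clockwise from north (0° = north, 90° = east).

135°

The pressure-gradient force points toward the northeast (bearing 045°).
Geostrophic balance: in the Northern Hemisphere the Coriolis force deflects motion to the right, so the geostrophic wind blows 90° to the right of the pressure-gradient force (low pressure on the left).
Rotating 045° by 90° clockwise gives 135° — the wind blows toward the southeast.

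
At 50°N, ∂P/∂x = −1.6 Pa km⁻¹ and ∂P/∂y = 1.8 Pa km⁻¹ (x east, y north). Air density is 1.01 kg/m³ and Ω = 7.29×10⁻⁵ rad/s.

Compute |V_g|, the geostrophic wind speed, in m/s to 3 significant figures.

Coriolis parameter at 50°N:
f = 2Ω sin φ = 2 × 7.29×10⁻⁵ × sin 50° = 1.12×10⁻⁴ s⁻¹
Component geostrophic relations (x east, y north):
u_g = −(1/(fρ)) ∂P/∂y,  v_g = (1/(fρ)) ∂P/∂x
u_g = −(1.8×10⁻³)/(1.12×10⁻⁴ × 1.01) = −16.0 m/s;  v_g = (−1.6×10⁻³)/(1.12×10⁻⁴ × 1.01) = −14.2 m/s
|V_g| = √(u_g² + v_g²) = 21.3 m/s

21.3 m/s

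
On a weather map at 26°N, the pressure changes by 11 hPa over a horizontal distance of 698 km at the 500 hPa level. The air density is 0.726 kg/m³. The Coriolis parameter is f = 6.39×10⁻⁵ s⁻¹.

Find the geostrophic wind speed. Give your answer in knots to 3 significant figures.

66.0 knots

Pressure gradient: |∂P/∂n| = 1100 Pa / 698000 m = 1.58×10⁻³ Pa/m
Geostrophic balance (pressure-gradient force = Coriolis force):
V_g = (1/(fρ)) |∂P/∂n| = 1.58×10⁻³ / (6.39×10⁻⁵ × 0.726) = 34.0 m/s
Converting: 34.0 m/s × 1.944 = 66.0 knots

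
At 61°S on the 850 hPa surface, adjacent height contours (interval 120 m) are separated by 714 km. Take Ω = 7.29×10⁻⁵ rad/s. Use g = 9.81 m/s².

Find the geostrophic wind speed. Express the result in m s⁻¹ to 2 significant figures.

Coriolis parameter at 61°S:
f = 2Ω sin φ = 2 × 7.29×10⁻⁵ × sin 61° = 1.28×10⁻⁴ s⁻¹
Height gradient: |∂Z/∂n| = 120 m / 714000 m = 1.68×10⁻⁴
On a pressure surface, geostrophic balance gives V_g = (g/f)|∂Z/∂n|:
V_g = 9.81 × 1.68×10⁻⁴ / 1.28×10⁻⁴ = 12.9 m/s

13 m s⁻¹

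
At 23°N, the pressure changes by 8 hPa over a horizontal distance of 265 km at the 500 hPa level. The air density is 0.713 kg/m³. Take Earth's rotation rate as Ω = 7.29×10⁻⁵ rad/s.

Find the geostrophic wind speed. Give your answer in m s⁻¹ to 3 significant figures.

Coriolis parameter at 23°N:
f = 2Ω sin φ = 2 × 7.29×10⁻⁵ × sin 23° = 5.70×10⁻⁵ s⁻¹
Pressure gradient: |∂P/∂n| = 800 Pa / 265000 m = 3.02×10⁻³ Pa/m
Geostrophic balance (pressure-gradient force = Coriolis force):
V_g = (1/(fρ)) |∂P/∂n| = 3.02×10⁻³ / (5.70×10⁻⁵ × 0.713) = 74.3 m/s

74.3 m s⁻¹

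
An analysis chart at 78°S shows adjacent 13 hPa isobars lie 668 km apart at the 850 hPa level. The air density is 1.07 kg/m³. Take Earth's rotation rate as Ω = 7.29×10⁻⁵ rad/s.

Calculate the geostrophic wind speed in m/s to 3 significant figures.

Coriolis parameter at 78°S:
f = 2Ω sin φ = 2 × 7.29×10⁻⁵ × sin 78° = 1.43×10⁻⁴ s⁻¹
Pressure gradient: |∂P/∂n| = 1300 Pa / 668000 m = 1.95×10⁻³ Pa/m
Geostrophic balance (pressure-gradient force = Coriolis force):
V_g = (1/(fρ)) |∂P/∂n| = 1.95×10⁻³ / (1.43×10⁻⁴ × 1.07) = 12.8 m/s

12.8 m/s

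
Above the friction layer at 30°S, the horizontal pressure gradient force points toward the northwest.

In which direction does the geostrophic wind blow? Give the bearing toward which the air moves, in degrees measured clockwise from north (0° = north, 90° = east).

225°

The pressure-gradient force points toward the northwest (bearing 315°).
Geostrophic balance: in the Southern Hemisphere the Coriolis force deflects motion to the left, so the geostrophic wind blows 90° to the left of the pressure-gradient force (low pressure on the right).
Rotating 315° by 90° counterclockwise gives 225° — the wind blows toward the southwest.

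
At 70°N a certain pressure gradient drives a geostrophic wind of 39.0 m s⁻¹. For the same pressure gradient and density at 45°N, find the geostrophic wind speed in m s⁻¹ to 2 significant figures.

52 m s⁻¹

With the same pressure gradient and density, V_g ∝ 1/f ∝ 1/sin φ.
V₂ = V₁ · sin φ₁ / sin φ₂ = 39.0 × sin 70° / sin 45°
V₂ = 39.0 × 0.9397/0.7071 = 52 m s⁻¹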